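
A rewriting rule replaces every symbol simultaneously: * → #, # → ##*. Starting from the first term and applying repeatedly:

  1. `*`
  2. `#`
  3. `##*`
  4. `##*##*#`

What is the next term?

##*##*###*##*###*

Rewriting each symbol of ##*##*#: #→##*, #→##*, *→#, #→##*, #→##*, *→#, #→##*, which concatenates to ##* ##* # ##* ##* # ##*.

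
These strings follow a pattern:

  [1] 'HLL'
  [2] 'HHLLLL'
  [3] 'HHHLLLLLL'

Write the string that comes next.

HHHHLLLLLLLL

Reading off run lengths: H runs 1, 2, 3; L runs 2, 4, 6 — each is linear in n (n = 1, 2, …).
Setting n = 4 gives 4, 8 characters in each block.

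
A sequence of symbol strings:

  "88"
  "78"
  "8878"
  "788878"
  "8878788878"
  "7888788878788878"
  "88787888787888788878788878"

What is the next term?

788878887878887888787888787888788878788878

From term 3 onward, concatenate the second-to-last term with the last: 88·78 = 8878, 78·8878 = 788878, …
The next term joins 7888788878788878 and 88787888787888788878788878.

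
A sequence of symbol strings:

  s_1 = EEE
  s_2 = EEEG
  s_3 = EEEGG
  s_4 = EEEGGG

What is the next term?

Every step adds G to the end: s(k+1) = s(k)·G.
Applying this once more to EEEGGG:

EEEGGGG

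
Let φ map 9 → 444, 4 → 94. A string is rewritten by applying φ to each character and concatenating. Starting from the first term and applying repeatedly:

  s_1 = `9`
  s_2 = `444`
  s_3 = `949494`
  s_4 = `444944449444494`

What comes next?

Rewriting the 15 symbols of 444944449444494 one by one yields 94 94 94 444 94 94 94 94 444 94 94 94 94 444 94; concatenated:

949494444949494944449494949444494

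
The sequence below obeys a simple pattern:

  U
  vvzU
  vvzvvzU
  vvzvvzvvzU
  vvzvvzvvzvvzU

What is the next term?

Each term is the previous one with vvz prepended.
Applying this once more to vvzvvzvvzvvzU:

vvzvvzvvzvvzvvzU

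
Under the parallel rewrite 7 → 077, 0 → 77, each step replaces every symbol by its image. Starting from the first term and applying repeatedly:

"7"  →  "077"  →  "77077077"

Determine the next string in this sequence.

0770777707707777077077

Rewriting each symbol of 77077077: 7→077, 7→077, 0→77, 7→077, 7→077, 0→77, 7→077, 7→077, which concatenates to 077 077 77 077 077 77 077 077.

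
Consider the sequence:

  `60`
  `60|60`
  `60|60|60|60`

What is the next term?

s(k+1) = s(k)·|·s(k) — each term doubles the last with '|' between the halves.
Doubling 60|60|60|60 with '|' between the halves:

60|60|60|60|60|60|60|60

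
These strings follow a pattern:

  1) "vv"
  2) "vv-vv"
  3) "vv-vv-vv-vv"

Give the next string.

Each string is two copies of the previous one joined by '-'.
So the next term is two copies of vv-vv-vv-vv with '-' between the halves.

vv-vv-vv-vv-vv-vv-vv-vv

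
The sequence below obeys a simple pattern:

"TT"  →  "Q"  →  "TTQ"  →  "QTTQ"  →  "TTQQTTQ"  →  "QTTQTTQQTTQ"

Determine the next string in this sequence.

TTQQTTQQTTQTTQQTTQ

Each term (from the third on) is the two preceding terms concatenated in order: term 3 = TT·Q = TTQ.
Continuing: TTQQTTQ · QTTQTTQQTTQ gives term 7.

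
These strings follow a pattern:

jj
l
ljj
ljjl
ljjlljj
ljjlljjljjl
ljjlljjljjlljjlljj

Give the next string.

ljjlljjljjlljjlljjljjlljjljjl

This is a Fibonacci-style word recurrence s(k) = s(k−1)·s(k−2): e.g. l·jj = ljj.
The next term joins ljjlljjljjlljjlljj and ljjlljjljjl.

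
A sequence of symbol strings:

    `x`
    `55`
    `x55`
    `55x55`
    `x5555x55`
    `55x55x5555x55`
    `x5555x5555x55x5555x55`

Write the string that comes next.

From term 3 onward, concatenate the second-to-last term with the last: x·55 = x55, 55·x55 = 55x55, …
The next term joins 55x55x5555x55 and x5555x5555x55x5555x55.

55x55x5555x55x5555x5555x55x5555x55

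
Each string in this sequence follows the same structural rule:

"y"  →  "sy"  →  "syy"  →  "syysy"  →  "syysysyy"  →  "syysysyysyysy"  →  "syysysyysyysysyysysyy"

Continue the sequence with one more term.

This is a Fibonacci-style word recurrence s(k) = s(k−1)·s(k−2): e.g. sy·y = syy.
So term 8 is syysysyysyysysyysysyy·syysysyysyysy.

syysysyysyysysyysysyysyysysyysyysy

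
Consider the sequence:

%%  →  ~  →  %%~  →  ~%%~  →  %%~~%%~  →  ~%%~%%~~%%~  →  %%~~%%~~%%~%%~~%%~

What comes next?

~%%~%%~~%%~%%~~%%~~%%~%%~~%%~

This is a Fibonacci-style word recurrence s(k) = s(k−2)·s(k−1): e.g. %%·~ = %%~.
Continuing: ~%%~%%~~%%~ · %%~~%%~~%%~%%~~%%~ gives term 8.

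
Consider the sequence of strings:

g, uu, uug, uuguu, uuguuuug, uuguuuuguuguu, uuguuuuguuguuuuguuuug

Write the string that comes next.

Each term (from the third on) is the previous term followed by the one before it: term 3 = uu·g = uug.
The next term joins uuguuuuguuguuuuguuuug and uuguuuuguuguu.

uuguuuuguuguuuuguuuuguuguuuuguuguu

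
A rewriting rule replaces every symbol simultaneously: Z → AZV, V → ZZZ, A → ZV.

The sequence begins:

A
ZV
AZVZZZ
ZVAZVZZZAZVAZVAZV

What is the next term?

AZVZZZZVAZVZZZAZVAZVAZVZVAZVZZZZVAZVZZZZVAZVZZZ

Applying the rule to each of the 17 symbols of ZVAZVZZZAZVAZVAZV gives the pieces AZV ZZZ ZV AZV ZZZ AZV AZV AZV ZV AZV ZZZ ZV AZV ZZZ ZV AZV ZZZ, which concatenate to the answer.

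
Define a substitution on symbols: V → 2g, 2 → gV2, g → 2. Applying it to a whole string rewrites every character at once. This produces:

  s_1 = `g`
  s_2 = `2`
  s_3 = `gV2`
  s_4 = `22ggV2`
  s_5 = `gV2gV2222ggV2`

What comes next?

Replace each of the 13 characters of gV2gV2222ggV2 in place — 2 2g gV2 2 2g gV2 gV2 gV2 gV2 2 2 2g gV2 — and concatenate.

22ggV222ggV2gV2gV2gV2222ggV2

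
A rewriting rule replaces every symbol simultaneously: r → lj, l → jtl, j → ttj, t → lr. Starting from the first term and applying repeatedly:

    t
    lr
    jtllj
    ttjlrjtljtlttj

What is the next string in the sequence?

Applying the rule to each of the 14 symbols of ttjlrjtljtlttj gives the pieces lr lr ttj jtl lj ttj lr jtl ttj lr jtl lr lr ttj, which concatenate to the answer.

lrlrttjjtlljttjlrjtlttjlrjtllrlrttj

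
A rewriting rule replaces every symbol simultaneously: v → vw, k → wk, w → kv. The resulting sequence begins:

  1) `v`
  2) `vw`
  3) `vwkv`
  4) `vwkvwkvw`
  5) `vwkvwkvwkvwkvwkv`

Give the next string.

vwkvwkvwkvwkvwkvwkvwkvwkvwkvwkvw

φ(vwkvwkvwkvwkvwkv) expands symbol-by-symbol to vw kv wk vw kv wk vw kv wk vw kv wk vw kv wk vw; joining the 16 pieces gives the next term.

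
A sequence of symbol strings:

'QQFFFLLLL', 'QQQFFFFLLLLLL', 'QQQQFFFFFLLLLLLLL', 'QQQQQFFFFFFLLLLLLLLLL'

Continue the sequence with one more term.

QQQQQQFFFFFFFLLLLLLLLLLLL

Term n consists of n Q's, followed by n+1 F's, followed by 2n L's, where the shown terms are n = 2, 3, 4, 5.
At n = 6 the blocks have lengths 6, 7, 12.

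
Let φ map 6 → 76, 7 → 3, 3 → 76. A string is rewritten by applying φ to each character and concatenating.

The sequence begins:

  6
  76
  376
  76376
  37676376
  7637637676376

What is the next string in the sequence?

Replace each of the 13 characters of 7637637676376 in place — 3 76 76 3 76 76 3 76 3 76 76 3 76 — and concatenate.

376763767637637676376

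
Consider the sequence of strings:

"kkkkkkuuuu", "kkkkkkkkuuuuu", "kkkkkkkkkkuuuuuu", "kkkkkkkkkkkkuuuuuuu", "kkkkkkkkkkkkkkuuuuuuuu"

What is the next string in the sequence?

Each string has the form k^{2n} u^{n+1}, where the shown terms are n = 3, 4, 5, 6, 7.
Setting n = 8 gives 16, 9 characters in each block.

kkkkkkkkkkkkkkkkuuuuuuuuu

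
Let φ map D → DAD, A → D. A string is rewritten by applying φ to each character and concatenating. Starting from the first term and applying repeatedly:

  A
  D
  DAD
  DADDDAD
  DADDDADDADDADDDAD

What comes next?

Replace each of the 17 characters of DADDDADDADDADDDAD in place — DAD D DAD DAD DAD D DAD DAD D DAD DAD D DAD DAD DAD D DAD — and concatenate.

DADDDADDADDADDDADDADDDADDADDDADDADDADDDAD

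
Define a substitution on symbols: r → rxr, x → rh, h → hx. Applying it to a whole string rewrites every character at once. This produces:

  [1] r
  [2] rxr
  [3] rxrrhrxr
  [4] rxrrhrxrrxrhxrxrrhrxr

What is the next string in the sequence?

Rewriting the 21 symbols of rxrrhrxrrxrhxrxrrhrxr one by one yields rxr rh rxr rxr hx rxr rh rxr rxr rh rxr hx rh rxr rh rxr rxr hx rxr rh rxr; concatenated:

rxrrhrxrrxrhxrxrrhrxrrxrrhrxrhxrhrxrrhrxrrxrhxrxrrhrxr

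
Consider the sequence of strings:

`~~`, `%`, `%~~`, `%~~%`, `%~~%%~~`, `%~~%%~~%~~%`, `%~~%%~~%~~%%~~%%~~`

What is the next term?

This is a Fibonacci-style word recurrence s(k) = s(k−1)·s(k−2): e.g. %·~~ = %~~.
Continuing: %~~%%~~%~~%%~~%%~~ · %~~%%~~%~~% gives term 8.

%~~%%~~%~~%%~~%%~~%~~%%~~%~~%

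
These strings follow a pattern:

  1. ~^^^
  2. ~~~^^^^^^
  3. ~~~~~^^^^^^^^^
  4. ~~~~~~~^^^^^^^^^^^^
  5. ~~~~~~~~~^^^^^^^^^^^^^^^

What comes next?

~~~~~~~~~~~^^^^^^^^^^^^^^^^^^

The n-th term is 2n-1 ~'s then 3n ^'s (n = 1, 2, …).
For the next term, n = 6, so the run lengths are 11, 18.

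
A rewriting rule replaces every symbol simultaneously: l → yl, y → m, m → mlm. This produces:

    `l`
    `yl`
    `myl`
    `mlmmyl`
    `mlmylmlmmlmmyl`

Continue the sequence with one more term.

mlmylmlmmylmlmylmlmmlmylmlmmlmmyl

Replace each of the 14 characters of mlmylmlmmlmmyl in place — mlm yl mlm m yl mlm yl mlm mlm yl mlm mlm m yl — and concatenate.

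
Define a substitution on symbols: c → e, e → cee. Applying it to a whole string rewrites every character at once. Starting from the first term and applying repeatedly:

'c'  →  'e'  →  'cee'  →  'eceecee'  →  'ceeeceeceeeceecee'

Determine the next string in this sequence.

Replace each of the 17 characters of ceeeceeceeeceecee in place — e cee cee cee e cee cee e cee cee cee e cee cee e cee cee — and concatenate.

eceeceeceeeceeceeeceeceeceeeceeceeeceecee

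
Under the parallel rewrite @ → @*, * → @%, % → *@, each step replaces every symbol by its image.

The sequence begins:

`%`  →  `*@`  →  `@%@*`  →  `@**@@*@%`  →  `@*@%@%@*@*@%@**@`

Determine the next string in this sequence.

Applying the rule to each of the 16 symbols of @*@%@%@*@*@%@**@ gives the pieces @* @% @* *@ @* *@ @* @% @* @% @* *@ @* @% @% @*, which concatenate to the answer.

@*@%@**@@**@@*@%@*@%@**@@*@%@%@*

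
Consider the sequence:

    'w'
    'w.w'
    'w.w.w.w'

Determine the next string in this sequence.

w.w.w.w.w.w.w.w

Each string is two copies of the previous one joined by '.'.
So the next term is two copies of w.w.w.w with '.' between the halves.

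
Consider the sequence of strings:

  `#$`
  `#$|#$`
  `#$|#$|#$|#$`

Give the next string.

#$|#$|#$|#$|#$|#$|#$|#$

Every step duplicates the string with '|' between the halves.
One more doubling of #$|#$|#$|#$ gives the answer.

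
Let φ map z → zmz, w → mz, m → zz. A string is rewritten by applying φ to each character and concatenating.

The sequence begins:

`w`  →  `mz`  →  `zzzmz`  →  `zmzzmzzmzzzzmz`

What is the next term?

Rewriting the 14 symbols of zmzzmzzmzzzzmz one by one yields zmz zz zmz zmz zz zmz zmz zz zmz zmz zmz zmz zz zmz; concatenated:

zmzzzzmzzmzzzzmzzmzzzzmzzmzzmzzmzzzzmz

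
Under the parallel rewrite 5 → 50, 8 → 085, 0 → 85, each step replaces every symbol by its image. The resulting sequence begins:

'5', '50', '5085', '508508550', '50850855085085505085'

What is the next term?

Replace each of the 20 characters of 50850855085085505085 in place — 50 85 085 50 85 085 50 50 85 085 50 85 085 50 50 85 50 85 085 50 — and concatenate.

508508550850855050850855085085505085508508550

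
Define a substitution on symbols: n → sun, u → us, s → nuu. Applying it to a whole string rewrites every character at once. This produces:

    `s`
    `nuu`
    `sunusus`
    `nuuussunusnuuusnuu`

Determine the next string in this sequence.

sunusususnuunuuussunusnuusunusususnuusunusus

Replace each of the 18 characters of nuuussunusnuuusnuu in place — sun us us us nuu nuu us sun us nuu sun us us us nuu sun us us — and concatenate.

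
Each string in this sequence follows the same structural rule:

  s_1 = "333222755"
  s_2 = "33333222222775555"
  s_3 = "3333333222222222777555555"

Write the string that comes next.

333333333222222222222777755555555

Term n consists of 2n+1 3's, followed by 3n 2's, followed by n 7's, followed by 2n 5's (n = 1, 2, …).
For the next term, n = 4, so the run lengths are 9, 12, 4, 8.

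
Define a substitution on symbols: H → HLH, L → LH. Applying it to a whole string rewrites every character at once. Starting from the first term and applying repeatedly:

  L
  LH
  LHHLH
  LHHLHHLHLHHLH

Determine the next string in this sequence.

LHHLHHLHLHHLHHLHLHHLHLHHLHHLHLHHLH

Applying the rule to each of the 13 symbols of LHHLHHLHLHHLH gives the pieces LH HLH HLH LH HLH HLH LH HLH LH HLH HLH LH HLH, which concatenate to the answer.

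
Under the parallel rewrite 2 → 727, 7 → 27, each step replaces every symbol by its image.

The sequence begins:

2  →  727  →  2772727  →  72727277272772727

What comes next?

Replace each of the 17 characters of 72727277272772727 in place — 27 727 27 727 27 727 27 27 727 27 727 27 27 727 27 727 27 — and concatenate.

27727277272772727277272772727277272772727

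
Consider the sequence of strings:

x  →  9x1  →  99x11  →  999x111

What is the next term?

s(k+1) = 9·s(k)·1, so each term gains 9 as a prefix and 1 as a suffix.
Applying this once more to 999x111:

9999x1111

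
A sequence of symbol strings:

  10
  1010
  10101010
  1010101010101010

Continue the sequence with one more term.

10101010101010101010101010101010

s(k+1) = s(k)·s(k) — each term doubles the last.
One more doubling of 1010101010101010 gives the answer.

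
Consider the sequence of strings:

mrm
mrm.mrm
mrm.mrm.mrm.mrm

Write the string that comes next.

mrm.mrm.mrm.mrm.mrm.mrm.mrm.mrm

Every step duplicates the string with '.' between the halves.
So the next term is two copies of mrm.mrm.mrm.mrm with '.' between the halves.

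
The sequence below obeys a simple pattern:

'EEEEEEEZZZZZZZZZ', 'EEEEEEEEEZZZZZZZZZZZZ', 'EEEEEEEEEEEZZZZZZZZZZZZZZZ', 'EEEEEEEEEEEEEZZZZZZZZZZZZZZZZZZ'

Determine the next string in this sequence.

EEEEEEEEEEEEEEEZZZZZZZZZZZZZZZZZZZZZ

The n-th term is 2n+1 E's then 3n Z's, where the shown terms are n = 3, 4, 5, 6.
Setting n = 7 gives 15, 21 characters in each block.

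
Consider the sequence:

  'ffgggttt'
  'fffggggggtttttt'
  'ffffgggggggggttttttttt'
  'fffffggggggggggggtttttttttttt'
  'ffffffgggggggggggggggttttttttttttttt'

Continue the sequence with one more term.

fffffffggggggggggggggggggtttttttttttttttttt

Each string has the form f^{n+1} g^{3n} t^{3n} (n = 1, 2, …).
At n = 6 the blocks have lengths 7, 18, 18.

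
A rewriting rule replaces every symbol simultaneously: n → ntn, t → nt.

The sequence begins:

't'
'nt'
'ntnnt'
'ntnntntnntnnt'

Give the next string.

ntnntntnntnntntnntntnntnntntnntnnt

Applying the rule to each of the 13 symbols of ntnntntnntnnt gives the pieces ntn nt ntn ntn nt ntn nt ntn ntn nt ntn ntn nt, which concatenate to the answer.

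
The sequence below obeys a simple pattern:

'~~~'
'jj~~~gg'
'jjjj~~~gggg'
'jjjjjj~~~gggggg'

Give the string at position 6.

s(k+1) = jj·s(k)·gg, so each term gains jj as a prefix and gg as a suffix.
From jjjjjj~~~gggggg, 2 further steps: jjjjjj~~~gggggg → jjjjjjjj~~~gggggggg → (answer).

jjjjjjjjjj~~~gggggggggg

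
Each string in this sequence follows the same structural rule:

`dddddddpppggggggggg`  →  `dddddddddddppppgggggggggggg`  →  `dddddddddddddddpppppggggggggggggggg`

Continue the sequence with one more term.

Each string has the form d^{4n-1} p^{n+1} g^{3n+3}, where the shown terms are n = 2, 3, 4.
For the next term, n = 5, so the run lengths are 19, 6, 18.

dddddddddddddddddddppppppgggggggggggggggggg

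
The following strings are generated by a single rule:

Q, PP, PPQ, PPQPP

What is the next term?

PPQPPPPQ

From term 3 onward, concatenate the last term with the second-to-last: PP·Q = PPQ, PPQ·PP = PPQPP, …
The next term joins PPQPP and PPQ.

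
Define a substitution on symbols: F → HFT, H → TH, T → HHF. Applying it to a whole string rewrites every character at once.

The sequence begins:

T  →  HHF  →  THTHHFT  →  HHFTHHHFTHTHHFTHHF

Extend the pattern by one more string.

THTHHFTHHFTHTHTHHFTHHFTHHHFTHTHHFTHHFTHTHHFT

Replace each of the 18 characters of HHFTHHHFTHTHHFTHHF in place — TH TH HFT HHF TH TH TH HFT HHF TH HHF TH TH HFT HHF TH TH HFT — and concatenate.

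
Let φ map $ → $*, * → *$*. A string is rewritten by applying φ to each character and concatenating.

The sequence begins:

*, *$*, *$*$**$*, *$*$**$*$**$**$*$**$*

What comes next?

*$*$**$*$**$**$*$**$*$**$**$*$**$**$*$**$*$**$**$*$**$*

Applying the rule to each of the 21 symbols of *$*$**$*$**$**$*$**$* gives the pieces *$* $* *$* $* *$* *$* $* *$* $* *$* *$* $* *$* *$* $* *$* $* *$* *$* $* *$*, which concatenate to the answer.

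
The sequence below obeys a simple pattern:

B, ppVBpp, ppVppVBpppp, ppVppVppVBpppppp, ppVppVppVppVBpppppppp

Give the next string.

ppVppVppVppVppVBpppppppppp

Each term wraps the previous one in ppV on the left and pp on the right.
One more step from ppVppVppVppVBpppppppp gives the answer.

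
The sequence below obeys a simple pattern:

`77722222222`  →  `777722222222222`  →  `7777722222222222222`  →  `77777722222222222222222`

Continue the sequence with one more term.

The n-th term is n 7's then 3n-1 2's, where the shown terms are n = 3, 4, 5, 6.
At n = 7 the blocks have lengths 7, 20.

777777722222222222222222222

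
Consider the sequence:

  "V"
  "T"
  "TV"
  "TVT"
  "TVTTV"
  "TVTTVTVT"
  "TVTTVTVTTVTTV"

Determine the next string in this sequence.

TVTTVTVTTVTTVTVTTVTVT

From term 3 onward, concatenate the last term with the second-to-last: T·V = TV, TV·T = TVT, …
Continuing: TVTTVTVTTVTTV · TVTTVTVT gives term 8.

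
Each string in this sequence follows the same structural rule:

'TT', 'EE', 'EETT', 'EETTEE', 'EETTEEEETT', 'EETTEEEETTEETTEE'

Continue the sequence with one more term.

From term 3 onward, concatenate the last term with the second-to-last: EE·TT = EETT, EETT·EE = EETTEE, …
Continuing: EETTEEEETTEETTEE · EETTEEEETT gives term 7.

EETTEEEETTEETTEEEETTEEEETT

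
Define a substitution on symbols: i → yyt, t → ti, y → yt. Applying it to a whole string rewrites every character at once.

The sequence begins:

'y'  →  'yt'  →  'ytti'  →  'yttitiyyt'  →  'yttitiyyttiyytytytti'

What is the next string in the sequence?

yttitiyyttiyytytyttitiyytytyttiyttiyttitiyyt

Applying the rule to each of the 20 symbols of yttitiyyttiyytytytti gives the pieces yt ti ti yyt ti yyt yt yt ti ti yyt yt yt ti yt ti yt ti ti yyt, which concatenate to the answer.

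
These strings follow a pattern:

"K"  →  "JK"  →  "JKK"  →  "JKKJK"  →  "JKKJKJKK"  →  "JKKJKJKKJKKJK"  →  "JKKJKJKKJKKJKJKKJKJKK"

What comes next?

JKKJKJKKJKKJKJKKJKJKKJKKJKJKKJKKJK

From term 3 onward, concatenate the last term with the second-to-last: JK·K = JKK, JKK·JK = JKKJK, …
So term 8 is JKKJKJKKJKKJKJKKJKJKK·JKKJKJKKJKKJK.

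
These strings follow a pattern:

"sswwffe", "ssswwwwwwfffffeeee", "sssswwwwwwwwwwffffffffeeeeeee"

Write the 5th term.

Term n consists of n+1 s's, followed by 4n-2 w's, followed by 3n-1 f's, followed by 3n-2 e's (n = 1, 2, …).
For term 5, n = 5, so the run lengths are 6, 18, 14, 13.

sssssswwwwwwwwwwwwwwwwwwffffffffffffffeeeeeeeeeeeee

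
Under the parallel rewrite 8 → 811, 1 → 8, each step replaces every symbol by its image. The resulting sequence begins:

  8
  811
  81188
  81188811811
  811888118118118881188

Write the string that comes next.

8118881181181188811888118881181181188811811

Replace each of the 21 characters of 811888118118118881188 in place — 811 8 8 811 811 811 8 8 811 8 8 811 8 8 811 811 811 8 8 811 811 — and concatenate.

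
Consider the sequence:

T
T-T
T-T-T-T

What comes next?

T-T-T-T-T-T-T-T

s(k+1) = s(k)·-·s(k) — each term doubles the last with '-' between the halves.
One more doubling of T-T-T-T gives the answer.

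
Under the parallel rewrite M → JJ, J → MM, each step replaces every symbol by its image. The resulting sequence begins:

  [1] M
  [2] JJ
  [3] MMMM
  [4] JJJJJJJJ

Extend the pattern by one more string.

Apply φ to JJJJJJJJ symbol by symbol: J→MM, J→MM, J→MM, J→MM, J→MM, J→MM, J→MM, J→MM; joined: MM MM MM MM MM MM MM MM.

MMMMMMMMMMMMMMMM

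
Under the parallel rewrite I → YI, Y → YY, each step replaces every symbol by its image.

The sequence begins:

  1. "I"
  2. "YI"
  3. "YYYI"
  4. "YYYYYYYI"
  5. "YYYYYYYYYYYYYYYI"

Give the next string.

Rewriting the 16 symbols of YYYYYYYYYYYYYYYI one by one yields YY YY YY YY YY YY YY YY YY YY YY YY YY YY YY YI; concatenated:

YYYYYYYYYYYYYYYYYYYYYYYYYYYYYYYI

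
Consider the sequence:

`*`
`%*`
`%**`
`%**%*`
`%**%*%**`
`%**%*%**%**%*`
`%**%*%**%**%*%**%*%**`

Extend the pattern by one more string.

%**%*%**%**%*%**%*%**%**%*%**%**%*

This is a Fibonacci-style word recurrence s(k) = s(k−1)·s(k−2): e.g. %*·* = %**.
The next term joins %**%*%**%**%*%**%*%** and %**%*%**%**%*.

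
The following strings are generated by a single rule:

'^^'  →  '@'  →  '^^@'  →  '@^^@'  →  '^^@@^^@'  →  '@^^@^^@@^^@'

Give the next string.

This is a Fibonacci-style word recurrence s(k) = s(k−2)·s(k−1): e.g. ^^·@ = ^^@.
The next term joins ^^@@^^@ and @^^@^^@@^^@.

^^@@^^@@^^@^^@@^^@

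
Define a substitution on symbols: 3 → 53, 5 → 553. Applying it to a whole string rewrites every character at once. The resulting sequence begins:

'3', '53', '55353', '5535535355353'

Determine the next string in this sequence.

Rewriting the 13 symbols of 5535535355353 one by one yields 553 553 53 553 553 53 553 53 553 553 53 553 53; concatenated:

5535535355355353553535535535355353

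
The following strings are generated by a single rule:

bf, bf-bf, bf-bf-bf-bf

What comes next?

Every step duplicates the string with '-' between the halves.
So the next term is two copies of bf-bf-bf-bf with '-' between the halves.

bf-bf-bf-bf-bf-bf-bf-bf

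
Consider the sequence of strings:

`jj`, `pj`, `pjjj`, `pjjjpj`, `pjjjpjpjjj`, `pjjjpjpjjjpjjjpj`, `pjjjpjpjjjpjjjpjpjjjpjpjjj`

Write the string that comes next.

pjjjpjpjjjpjjjpjpjjjpjpjjjpjjjpjpjjjpjjjpj

From term 3 onward, concatenate the last term with the second-to-last: pj·jj = pjjj, pjjj·pj = pjjjpj, …
The next term joins pjjjpjpjjjpjjjpjpjjjpjpjjj and pjjjpjpjjjpjjjpj.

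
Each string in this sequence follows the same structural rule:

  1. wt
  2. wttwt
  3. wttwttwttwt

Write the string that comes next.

s(k+1) = s(k)·t·s(k) — each term doubles the last with 't' between the halves.
Doubling wttwttwttwt with 't' between the halves:

wttwttwttwttwttwttwttwt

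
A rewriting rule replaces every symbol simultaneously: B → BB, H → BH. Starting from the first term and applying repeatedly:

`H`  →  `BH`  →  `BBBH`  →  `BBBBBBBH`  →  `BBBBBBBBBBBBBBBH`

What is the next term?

Applying the rule to each of the 16 symbols of BBBBBBBBBBBBBBBH gives the pieces BB BB BB BB BB BB BB BB BB BB BB BB BB BB BB BH, which concatenate to the answer.

BBBBBBBBBBBBBBBBBBBBBBBBBBBBBBBH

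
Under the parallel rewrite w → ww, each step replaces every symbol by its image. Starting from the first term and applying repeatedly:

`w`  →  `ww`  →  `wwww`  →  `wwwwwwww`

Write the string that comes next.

Apply φ to wwwwwwww symbol by symbol: w→ww, w→ww, w→ww, w→ww, w→ww, w→ww, w→ww, w→ww; joined: ww ww ww ww ww ww ww ww.

wwwwwwwwwwwwwwww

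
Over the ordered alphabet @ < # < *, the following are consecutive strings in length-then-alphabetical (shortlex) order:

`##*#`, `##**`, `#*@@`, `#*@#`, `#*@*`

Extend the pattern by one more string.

Treat #*@* as a base-3 numeral over the given alphabet and add one, carrying through any trailing *'s.

#*#@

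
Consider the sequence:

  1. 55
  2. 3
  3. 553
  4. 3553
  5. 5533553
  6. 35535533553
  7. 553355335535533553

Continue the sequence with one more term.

From term 3 onward, concatenate the second-to-last term with the last: 55·3 = 553, 3·553 = 3553, …
Continuing: 35535533553 · 553355335535533553 gives term 8.

35535533553553355335535533553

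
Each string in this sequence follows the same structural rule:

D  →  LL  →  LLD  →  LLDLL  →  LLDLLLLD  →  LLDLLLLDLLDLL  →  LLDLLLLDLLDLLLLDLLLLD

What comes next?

From term 3 onward, concatenate the last term with the second-to-last: LL·D = LLD, LLD·LL = LLDLL, …
Continuing: LLDLLLLDLLDLLLLDLLLLD · LLDLLLLDLLDLL gives term 8.

LLDLLLLDLLDLLLLDLLLLDLLDLLLLDLLDLL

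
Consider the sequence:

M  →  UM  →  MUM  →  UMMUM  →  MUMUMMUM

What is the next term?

Each term (from the third on) is the two preceding terms concatenated in order: term 3 = M·UM = MUM.
So term 6 is UMMUM·MUMUMMUM.

UMMUMMUMUMMUM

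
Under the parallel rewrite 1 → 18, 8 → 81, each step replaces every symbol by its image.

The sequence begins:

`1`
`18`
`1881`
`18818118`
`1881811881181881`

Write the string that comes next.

Rewriting the 16 symbols of 1881811881181881 one by one yields 18 81 81 18 81 18 18 81 81 18 18 81 18 81 81 18; concatenated:

18818118811818818118188118818118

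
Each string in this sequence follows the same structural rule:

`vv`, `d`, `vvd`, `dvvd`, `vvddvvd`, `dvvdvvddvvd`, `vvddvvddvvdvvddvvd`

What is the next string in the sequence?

This is a Fibonacci-style word recurrence s(k) = s(k−2)·s(k−1): e.g. vv·d = vvd.
The next term joins dvvdvvddvvd and vvddvvddvvdvvddvvd.

dvvdvvddvvdvvddvvddvvdvvddvvd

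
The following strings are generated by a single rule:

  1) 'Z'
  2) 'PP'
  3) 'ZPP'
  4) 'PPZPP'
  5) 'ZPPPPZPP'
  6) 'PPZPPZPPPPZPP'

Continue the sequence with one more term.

This is a Fibonacci-style word recurrence s(k) = s(k−2)·s(k−1): e.g. Z·PP = ZPP.
So term 7 is ZPPPPZPP·PPZPPZPPPPZPP.

ZPPPPZPPPPZPPZPPPPZPP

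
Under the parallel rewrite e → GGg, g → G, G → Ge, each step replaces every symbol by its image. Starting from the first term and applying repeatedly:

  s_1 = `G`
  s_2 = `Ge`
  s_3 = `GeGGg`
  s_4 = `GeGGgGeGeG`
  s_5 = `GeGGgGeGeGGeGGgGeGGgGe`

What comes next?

Replace each of the 22 characters of GeGGgGeGeGGeGGgGeGGgGe in place — Ge GGg Ge Ge G Ge GGg Ge GGg Ge Ge GGg Ge Ge G Ge GGg Ge Ge G Ge GGg — and concatenate.

GeGGgGeGeGGeGGgGeGGgGeGeGGgGeGeGGeGGgGeGeGGeGGg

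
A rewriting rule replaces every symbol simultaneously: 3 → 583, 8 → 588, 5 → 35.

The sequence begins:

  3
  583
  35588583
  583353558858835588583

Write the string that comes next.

Replace each of the 21 characters of 583353558858835588583 in place — 35 588 583 583 35 583 35 35 588 588 35 588 588 583 35 35 588 588 35 588 583 — and concatenate.

3558858358335583353558858835588588583353558858835588583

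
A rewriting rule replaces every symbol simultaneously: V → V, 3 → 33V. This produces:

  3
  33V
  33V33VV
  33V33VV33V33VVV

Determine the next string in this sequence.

Replace each of the 15 characters of 33V33VV33V33VVV in place — 33V 33V V 33V 33V V V 33V 33V V 33V 33V V V V — and concatenate.

33V33VV33V33VVV33V33VV33V33VVVV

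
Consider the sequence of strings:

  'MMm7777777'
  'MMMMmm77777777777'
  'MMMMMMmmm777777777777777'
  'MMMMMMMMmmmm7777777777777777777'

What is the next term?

Term n consists of 2n-2 M's, followed by n-1 m's, followed by 4n-1 7's, where the shown terms are n = 2, 3, 4, 5.
Setting n = 6 gives 10, 5, 23 characters in each block.

MMMMMMMMMMmmmmm77777777777777777777777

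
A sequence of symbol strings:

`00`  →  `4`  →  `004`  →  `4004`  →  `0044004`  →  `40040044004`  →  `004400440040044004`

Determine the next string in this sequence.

40040044004004400440040044004

This is a Fibonacci-style word recurrence s(k) = s(k−2)·s(k−1): e.g. 00·4 = 004.
So term 8 is 40040044004·004400440040044004.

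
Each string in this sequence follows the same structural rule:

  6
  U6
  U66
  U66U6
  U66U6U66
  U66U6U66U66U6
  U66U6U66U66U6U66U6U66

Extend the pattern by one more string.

U66U6U66U66U6U66U6U66U66U6U66U66U6

Each term (from the third on) is the previous term followed by the one before it: term 3 = U6·6 = U66.
Continuing: U66U6U66U66U6U66U6U66 · U66U6U66U66U6 gives term 8.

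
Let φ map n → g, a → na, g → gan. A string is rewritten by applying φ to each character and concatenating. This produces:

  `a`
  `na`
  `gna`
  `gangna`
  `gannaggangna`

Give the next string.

gannaggnagangannaggangna

Expanding gannaggangna: g→gan, a→na, n→g, n→g, a→na, g→gan, g→gan, a→na, n→g, g→gan, n→g, a→na. Concatenated: gan na g g na gan gan na g gan g na.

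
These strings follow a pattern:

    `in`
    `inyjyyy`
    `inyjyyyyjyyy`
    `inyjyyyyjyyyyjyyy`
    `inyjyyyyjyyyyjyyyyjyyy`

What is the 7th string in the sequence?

inyjyyyyjyyyyjyyyyjyyyyjyyyyjyyy

Each term is the previous one with yjyyy appended.
From inyjyyyyjyyyyjyyyyjyyy, 2 further steps: inyjyyyyjyyyyjyyyyjyyy → inyjyyyyjyyyyjyyyyjyyyyjyyy → (answer).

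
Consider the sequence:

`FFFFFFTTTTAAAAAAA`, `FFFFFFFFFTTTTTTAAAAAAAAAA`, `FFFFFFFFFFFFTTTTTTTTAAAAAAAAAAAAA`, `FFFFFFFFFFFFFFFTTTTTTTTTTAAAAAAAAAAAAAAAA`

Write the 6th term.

Reading off run lengths: F runs 6, 9, 12, 15; T runs 4, 6, 8, 10; A runs 7, 10, 13, 16 — each is linear in n, where the shown terms are n = 2, 3, 4, 5.
Setting n = 7 gives 21, 14, 22 characters in each block.

FFFFFFFFFFFFFFFFFFFFFTTTTTTTTTTTTTTAAAAAAAAAAAAAAAAAAAAAA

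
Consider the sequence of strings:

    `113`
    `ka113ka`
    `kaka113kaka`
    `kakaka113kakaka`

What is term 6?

Every step adds ka to the front and ka to the end of the previous string.
From kakaka113kakaka, 2 further steps: kakaka113kakaka → kakakaka113kakakaka → (answer).

kakakakaka113kakakakaka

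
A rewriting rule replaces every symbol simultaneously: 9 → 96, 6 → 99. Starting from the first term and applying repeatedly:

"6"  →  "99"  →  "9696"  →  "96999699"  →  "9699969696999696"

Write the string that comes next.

Rewriting the 16 symbols of 9699969696999696 one by one yields 96 99 96 96 96 99 96 99 96 99 96 96 96 99 96 99; concatenated:

96999696969996999699969696999699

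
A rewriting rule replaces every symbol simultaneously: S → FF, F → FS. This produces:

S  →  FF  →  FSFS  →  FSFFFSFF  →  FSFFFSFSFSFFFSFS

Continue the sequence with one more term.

FSFFFSFSFSFFFSFFFSFFFSFSFSFFFSFF

Applying the rule to each of the 16 symbols of FSFFFSFSFSFFFSFS gives the pieces FS FF FS FS FS FF FS FF FS FF FS FS FS FF FS FF, which concatenate to the answer.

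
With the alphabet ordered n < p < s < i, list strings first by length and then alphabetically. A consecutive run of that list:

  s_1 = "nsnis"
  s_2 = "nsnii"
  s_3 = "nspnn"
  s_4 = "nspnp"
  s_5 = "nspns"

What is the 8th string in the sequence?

nsppp

Continuing the enumeration 3 steps past nspns: nspns → nspni → nsppn → (answer).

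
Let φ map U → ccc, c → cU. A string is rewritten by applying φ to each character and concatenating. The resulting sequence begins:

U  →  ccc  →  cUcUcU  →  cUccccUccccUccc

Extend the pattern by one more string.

Applying the rule to each of the 15 symbols of cUccccUccccUccc gives the pieces cU ccc cU cU cU cU ccc cU cU cU cU ccc cU cU cU, which concatenate to the answer.

cUccccUcUcUcUccccUcUcUcUccccUcUcU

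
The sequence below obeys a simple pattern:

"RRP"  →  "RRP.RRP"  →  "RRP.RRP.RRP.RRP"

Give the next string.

RRP.RRP.RRP.RRP.RRP.RRP.RRP.RRP

s(k+1) = s(k)·.·s(k) — each term doubles the last with '.' between the halves.
One more doubling of RRP.RRP.RRP.RRP gives the answer.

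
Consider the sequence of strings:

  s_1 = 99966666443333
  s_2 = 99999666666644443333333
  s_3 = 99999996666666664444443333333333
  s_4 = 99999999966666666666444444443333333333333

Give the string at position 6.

Term n consists of 2n+1 9's, followed by 2n+3 6's, followed by 2n 4's, followed by 3n+1 3's (n = 1, 2, …).
At n = 6 the blocks have lengths 13, 15, 12, 19.

99999999999996666666666666664444444444443333333333333333333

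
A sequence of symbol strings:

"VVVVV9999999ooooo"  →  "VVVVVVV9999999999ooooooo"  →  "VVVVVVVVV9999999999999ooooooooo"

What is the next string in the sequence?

VVVVVVVVVVV9999999999999999ooooooooooo

Term n consists of 2n-1 V's, followed by 3n-2 9's, followed by 2n-1 o's, where the shown terms are n = 3, 4, 5.
At n = 6 the blocks have lengths 11, 16, 11.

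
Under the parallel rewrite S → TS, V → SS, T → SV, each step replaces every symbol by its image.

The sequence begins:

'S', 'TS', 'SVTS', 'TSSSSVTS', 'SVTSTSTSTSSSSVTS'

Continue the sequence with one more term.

Rewriting the 16 symbols of SVTSTSTSTSSSSVTS one by one yields TS SS SV TS SV TS SV TS SV TS TS TS TS SS SV TS; concatenated:

TSSSSVTSSVTSSVTSSVTSTSTSTSSSSVTS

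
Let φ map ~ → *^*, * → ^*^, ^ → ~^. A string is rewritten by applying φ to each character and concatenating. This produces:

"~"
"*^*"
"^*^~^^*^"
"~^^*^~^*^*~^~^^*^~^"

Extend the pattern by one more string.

*^*~^~^^*^~^*^*~^^*^~^^*^*^*~^*^*~^~^^*^~^*^*~^

Replace each of the 19 characters of ~^^*^~^*^*~^~^^*^~^ in place — *^* ~^ ~^ ^*^ ~^ *^* ~^ ^*^ ~^ ^*^ *^* ~^ *^* ~^ ~^ ^*^ ~^ *^* ~^ — and concatenate.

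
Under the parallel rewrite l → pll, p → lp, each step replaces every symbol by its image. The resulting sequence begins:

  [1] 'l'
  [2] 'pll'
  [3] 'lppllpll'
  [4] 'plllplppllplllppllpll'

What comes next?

φ(plllplppllplllppllpll) expands symbol-by-symbol to lp pll pll pll lp pll lp lp pll pll lp pll pll pll lp lp pll pll lp pll pll; joining the 21 pieces gives the next term.

lppllpllplllpplllplppllplllppllpllplllplppllplllppllpll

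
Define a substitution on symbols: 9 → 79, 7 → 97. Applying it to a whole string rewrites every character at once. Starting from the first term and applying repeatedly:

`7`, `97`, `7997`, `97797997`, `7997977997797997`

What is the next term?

Rewriting the 16 symbols of 7997977997797997 one by one yields 97 79 79 97 79 97 97 79 79 97 97 79 97 79 79 97; concatenated:

97797997799797797997977997797997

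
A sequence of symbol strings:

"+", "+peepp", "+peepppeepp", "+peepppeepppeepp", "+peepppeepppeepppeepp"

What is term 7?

+peepppeepppeepppeepppeepppeepp

Each term is the previous one with peepp appended.
From +peepppeepppeepppeepp, 2 further steps: +peepppeepppeepppeepp → +peepppeepppeepppeepppeepp → (answer).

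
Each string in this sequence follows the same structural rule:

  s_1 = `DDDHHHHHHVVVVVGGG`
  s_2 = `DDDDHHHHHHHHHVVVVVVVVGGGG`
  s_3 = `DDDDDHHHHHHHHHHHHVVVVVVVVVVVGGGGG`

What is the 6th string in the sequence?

The n-th term is n+1 D's then 3n H's then 3n-1 V's then n+1 G's, where the shown terms are n = 2, 3, 4.
At n = 7 the blocks have lengths 8, 21, 20, 8.

DDDDDDDDHHHHHHHHHHHHHHHHHHHHHVVVVVVVVVVVVVVVVVVVVGGGGGGGG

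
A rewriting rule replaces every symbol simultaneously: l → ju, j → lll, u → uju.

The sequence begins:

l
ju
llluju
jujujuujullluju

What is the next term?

Rewriting the 15 symbols of jujujuujullluju one by one yields lll uju lll uju lll uju uju lll uju ju ju ju uju lll uju; concatenated:

lllujulllujulllujuujulllujujujujuujullluju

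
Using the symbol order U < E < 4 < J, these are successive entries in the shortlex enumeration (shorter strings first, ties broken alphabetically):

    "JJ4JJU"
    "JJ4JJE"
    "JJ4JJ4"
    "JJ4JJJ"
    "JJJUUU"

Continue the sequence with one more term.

Find the rightmost character of JJJUUU below J, bump it to the next letter, and reset everything to its right to U.

JJJUUE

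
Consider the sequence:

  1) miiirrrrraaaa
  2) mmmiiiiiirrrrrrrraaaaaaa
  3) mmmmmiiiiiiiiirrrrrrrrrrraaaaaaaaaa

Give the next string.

Term n consists of 2n-1 m's, followed by 3n i's, followed by 3n+2 r's, followed by 3n+1 a's (n = 1, 2, …).
At n = 4 the blocks have lengths 7, 12, 14, 13.

mmmmmmmiiiiiiiiiiiirrrrrrrrrrrrrraaaaaaaaaaaaa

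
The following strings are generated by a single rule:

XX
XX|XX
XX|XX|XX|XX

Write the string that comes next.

s(k+1) = s(k)·|·s(k) — each term doubles the last with '|' between the halves.
So the next term is two copies of XX|XX|XX|XX with '|' between the halves.

XX|XX|XX|XX|XX|XX|XX|XX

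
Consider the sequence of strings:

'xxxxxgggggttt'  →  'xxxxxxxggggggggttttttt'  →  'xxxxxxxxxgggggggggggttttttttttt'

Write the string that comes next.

xxxxxxxxxxxggggggggggggggttttttttttttttt

Each string has the form x^{2n+3} g^{3n+2} t^{4n-1} (n = 1, 2, …).
Setting n = 4 gives 11, 14, 15 characters in each block.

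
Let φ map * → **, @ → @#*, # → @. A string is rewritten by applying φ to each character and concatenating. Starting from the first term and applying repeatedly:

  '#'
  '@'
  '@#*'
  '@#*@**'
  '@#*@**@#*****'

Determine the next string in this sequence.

Rewriting the 13 symbols of @#*@**@#***** one by one yields @#* @ ** @#* ** ** @#* @ ** ** ** ** **; concatenated:

@#*@**@#*****@#*@**********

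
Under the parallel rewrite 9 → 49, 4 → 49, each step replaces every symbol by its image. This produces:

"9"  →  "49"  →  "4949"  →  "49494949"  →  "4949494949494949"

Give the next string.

49494949494949494949494949494949

Replace each of the 16 characters of 4949494949494949 in place — 49 49 49 49 49 49 49 49 49 49 49 49 49 49 49 49 — and concatenate.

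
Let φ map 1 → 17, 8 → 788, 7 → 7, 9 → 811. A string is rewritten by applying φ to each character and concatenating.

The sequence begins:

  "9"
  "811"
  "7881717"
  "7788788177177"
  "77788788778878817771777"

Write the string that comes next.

Rewriting the 23 symbols of 77788788778878817771777 one by one yields 7 7 7 788 788 7 788 788 7 7 788 788 7 788 788 17 7 7 7 17 7 7 7; concatenated:

77778878877887887778878877887881777717777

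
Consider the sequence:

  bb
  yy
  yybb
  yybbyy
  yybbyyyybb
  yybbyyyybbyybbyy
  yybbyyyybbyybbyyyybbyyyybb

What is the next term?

yybbyyyybbyybbyyyybbyyyybbyybbyyyybbyybbyy

This is a Fibonacci-style word recurrence s(k) = s(k−1)·s(k−2): e.g. yy·bb = yybb.
So term 8 is yybbyyyybbyybbyyyybbyyyybb·yybbyyyybbyybbyy.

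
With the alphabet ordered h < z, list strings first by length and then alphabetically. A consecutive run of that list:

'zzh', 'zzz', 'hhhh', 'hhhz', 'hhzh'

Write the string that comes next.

Treat hhzh as a base-2 numeral over the given alphabet and add one, carrying through any trailing z's.

hhzz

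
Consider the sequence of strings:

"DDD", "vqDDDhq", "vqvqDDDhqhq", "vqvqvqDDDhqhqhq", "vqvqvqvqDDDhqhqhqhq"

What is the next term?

vqvqvqvqvqDDDhqhqhqhqhq

s(k+1) = vq·s(k)·hq, so each term gains vq as a prefix and hq as a suffix.
So the next term is vq·vqvqvqvqDDDhqhqhqhq·hq.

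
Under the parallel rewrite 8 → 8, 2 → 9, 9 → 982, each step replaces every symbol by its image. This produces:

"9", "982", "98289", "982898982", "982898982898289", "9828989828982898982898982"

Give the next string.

Applying the rule to each of the 25 symbols of 9828989828982898982898982 gives the pieces 982 8 9 8 982 8 982 8 9 8 982 8 9 8 982 8 982 8 9 8 982 8 982 8 9, which concatenate to the answer.

98289898289828989828989828982898982898289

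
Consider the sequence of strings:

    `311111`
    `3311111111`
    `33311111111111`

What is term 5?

3333311111111111111111

Each string has the form 3^{n} 1^{3n+2} (n = 1, 2, …).
Setting n = 5 gives 5, 17 characters in each block.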